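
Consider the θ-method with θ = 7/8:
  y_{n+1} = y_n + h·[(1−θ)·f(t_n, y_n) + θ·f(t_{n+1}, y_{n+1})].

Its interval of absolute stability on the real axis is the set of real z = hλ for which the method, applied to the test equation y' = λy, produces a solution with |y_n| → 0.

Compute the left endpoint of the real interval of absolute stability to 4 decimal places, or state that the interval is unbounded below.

With y'=λy (z=hλ):
  y_{n+1} = y_n + z·[1/8·y_n + 7/8·y_{n+1}] ⇒ (1 − 7/8z)y_{n+1} = (1 + 1/8z)y_n
  Hence R(z) = (1 + 1/8z)/(1 − 7/8z).

Need |R(x)|<1, x<0.
x=-1.65: |R|=0.3248
x=-2: |R|=0.2727
x=-10: |R|=0.0256
x=-100: |R|=0.1299
θ=7/8≥1/2 ⇒ |1+1/8x|<|1−7/8x| ∀x<0 ⇒ stable on all of ℝ⁻.

(−∞, 0) — no finite endpoint.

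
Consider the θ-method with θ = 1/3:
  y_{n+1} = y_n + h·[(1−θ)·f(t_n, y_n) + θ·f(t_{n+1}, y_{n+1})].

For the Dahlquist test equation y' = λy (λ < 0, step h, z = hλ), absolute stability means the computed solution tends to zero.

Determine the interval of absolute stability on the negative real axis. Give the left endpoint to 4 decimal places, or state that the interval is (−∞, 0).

On y'=λy, z=hλ:
  y_{n+1} = y_n + z·[2/3·y_n + 1/3·y_{n+1}] ⇒ (1 − 1/3z)y_{n+1} = (1 + 2/3z)y_n
  so R(z) = (1 + 2/3z)/(1 − 1/3z).

Boundary: |R(x)|=1, x<0.
x=-1.56: |R|=0.0263
R=−1: 1+2/3x = −1+1/3x ⇒ -1/3x=2 ⇒ x=2/(-1/3)=-6.0000
Confirm numerically:
  x=-5.804: |R|=0.97774 <1
  x=-5.801: |R|=0.97739 <1
  x=-4.018: |R|=0.71758 <1
  x=-6.425: |R|=1.04509 >1
  x=-6.321: |R|=1.03444 >1
So |R|<1 on (-6.0000, 0).

(-6.0000, 0).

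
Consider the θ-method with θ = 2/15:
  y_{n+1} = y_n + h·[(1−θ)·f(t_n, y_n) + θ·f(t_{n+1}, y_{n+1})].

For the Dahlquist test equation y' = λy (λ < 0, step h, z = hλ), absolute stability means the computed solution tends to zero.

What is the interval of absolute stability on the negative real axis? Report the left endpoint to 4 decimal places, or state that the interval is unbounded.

Set f=λy, z=hλ:
  y_{n+1} = y_n + z·[13/15·y_n + 2/15·y_{n+1}] ⇒ (1 − 2/15z)y_{n+1} = (1 + 13/15z)y_n
  Hence R(z) = (1 + 13/15z)/(1 − 2/15z).

Solve |R(x)|<1 on ℝ⁻.
x=-1.78: |R|=0.4386
R=−1: 1+13/15x = −1+2/15x ⇒ -11/15x=2 ⇒ x=2/(-11/15)=-2.7273
Confirm numerically:
  x=-2.529: |R|=0.89127 <1
  x=-1.952: |R|=0.54888 <1
  x=-1.940: |R|=0.54131 <1
  x=-1.833: |R|=0.47300 <1
  x=-2.947: |R|=1.11568 >1
  x=-2.942: |R|=1.11310 >1
  x=-2.925: |R|=1.10432 >1
Interval (-2.7273, 0).

(-2.7273, 0).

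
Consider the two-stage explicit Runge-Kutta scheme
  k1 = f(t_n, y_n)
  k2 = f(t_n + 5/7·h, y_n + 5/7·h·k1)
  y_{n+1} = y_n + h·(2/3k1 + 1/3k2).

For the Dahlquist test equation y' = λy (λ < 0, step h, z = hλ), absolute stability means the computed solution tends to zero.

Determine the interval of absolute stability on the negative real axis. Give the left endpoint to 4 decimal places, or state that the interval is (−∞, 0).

(-4.2000, 0).

Set f=λy, z=hλ:
  k1=λy_n ⇒ h·k1=z·y_n;  k2=λ(1+5/7z)y_n ⇒ h·k2=z(1+5/7z)y_n
  y_{n+1}/y_n = 1 + 2/3z + 1/3z(1+5/7z) = 1 + z + 5/21z²
  Hence R(z) = 1 + z + 5/21z².

Find x<0 with |R(x)|<1.
x=-1.12: |R|=0.1787
R=1: x+5/21x²=0 ⇒ x=−21/5=-4.2000; min R=1−1/(4·5/21)=-0.0500>−1
Confirm numerically:
  x=-3.581: |R|=0.47223 <1
  x=-3.465: |R|=0.39362 <1
  x=-2.175: |R|=0.04866 <1
  x=-4.528: |R|=1.35362 >1
  x=-4.348: |R|=1.15322 >1
So |R|<1 on (-4.2000, 0).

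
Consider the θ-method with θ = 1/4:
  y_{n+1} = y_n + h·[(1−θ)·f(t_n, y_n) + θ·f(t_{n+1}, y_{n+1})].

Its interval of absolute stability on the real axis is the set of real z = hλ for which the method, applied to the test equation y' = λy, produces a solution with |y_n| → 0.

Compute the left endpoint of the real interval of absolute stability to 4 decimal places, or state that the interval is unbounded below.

Test eqn y'=λy, z=hλ:
  y_{n+1} = y_n + z·[3/4·y_n + 1/4·y_{n+1}] ⇒ (1 − 1/4z)y_{n+1} = (1 + 3/4z)y_n
  Hence R(z) = (1 + 3/4z)/(1 − 1/4z).

Boundary: |R(x)|=1, x<0.
x=-0.82: |R|=0.3195
R=−1: 1+3/4x = −1+1/4x ⇒ -1/2x=2 ⇒ x=2/(-1/2)=-4.0000
Confirm numerically:
  x=-2.657: |R|=0.59651 <1
  x=-2.416: |R|=0.50623 <1
  x=-1.959: |R|=0.31499 <1
  x=-4.457: |R|=1.10808 >1
  x=-4.235: |R|=1.05707 >1
So |R|<1 on (-4.0000, 0).

left endpoint -4.0000.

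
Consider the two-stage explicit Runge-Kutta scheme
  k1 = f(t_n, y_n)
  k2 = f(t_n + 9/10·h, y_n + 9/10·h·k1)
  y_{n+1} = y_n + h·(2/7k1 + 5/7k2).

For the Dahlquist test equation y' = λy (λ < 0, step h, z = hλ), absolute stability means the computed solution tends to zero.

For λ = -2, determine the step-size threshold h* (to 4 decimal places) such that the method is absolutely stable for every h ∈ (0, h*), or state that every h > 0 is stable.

(-1.5556,0); λ=-2 ⇒ h* = (14/9)/2 = 0.7778.

With y'=λy (z=hλ):
  k1=λy_n ⇒ h·k1=z·y_n;  k2=λ(1+9/10z)y_n ⇒ h·k2=z(1+9/10z)y_n
  y_{n+1}/y_n = 1 + 2/7z + 5/7z(1+9/10z) = 1 + z + 9/14z²
  R(z) = 1 + z + 9/14z².

Boundary: |R(x)|=1, x<0.
x=-1.75: |R|=1.2188
R=1: x+9/14x²=0 ⇒ x=−14/9=-1.5556; min R=1−1/(4·9/14)=0.6111>−1
Confirm numerically:
  x=-0.888: |R|=0.61892 <1
  x=-0.801: |R|=0.61146 <1
  x=-0.739: |R|=0.61208 <1
  x=-2.055: |R|=1.65980 >1
  x=-1.825: |R|=1.31612 >1
Interval (-1.5556, 0).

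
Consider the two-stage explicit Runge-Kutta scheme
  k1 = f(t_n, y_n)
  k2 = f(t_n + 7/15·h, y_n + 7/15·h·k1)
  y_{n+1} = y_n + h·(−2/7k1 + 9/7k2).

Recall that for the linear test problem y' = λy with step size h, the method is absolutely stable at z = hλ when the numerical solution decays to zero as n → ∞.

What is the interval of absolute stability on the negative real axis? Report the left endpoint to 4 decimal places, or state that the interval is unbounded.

(-1.6667, 0).

On y'=λy, z=hλ:
  k1=λy_n ⇒ h·k1=z·y_n;  k2=λ(1+7/15z)y_n ⇒ h·k2=z(1+7/15z)y_n
  y_{n+1}/y_n = 1 − 2/7z + 9/7z(1+7/15z) = 1 + z + 3/5z²
  R(z) = 1 + z + 3/5z².

Need |R(x)|<1, x<0.
x=-0.59: |R|=0.6189
R=1: x+3/5x²=0 ⇒ x=−5/3=-1.6667; min R=1−1/(4·3/5)=0.5833>−1
Confirm numerically:
  x=-1.600: |R|=0.93600 <1
  x=-1.442: |R|=0.80562 <1
  x=-0.928: |R|=0.58871 <1
  x=-0.804: |R|=0.58385 <1
  x=-2.249: |R|=1.78580 >1
  x=-2.045: |R|=1.46421 >1
Stable set (-1.6667, 0).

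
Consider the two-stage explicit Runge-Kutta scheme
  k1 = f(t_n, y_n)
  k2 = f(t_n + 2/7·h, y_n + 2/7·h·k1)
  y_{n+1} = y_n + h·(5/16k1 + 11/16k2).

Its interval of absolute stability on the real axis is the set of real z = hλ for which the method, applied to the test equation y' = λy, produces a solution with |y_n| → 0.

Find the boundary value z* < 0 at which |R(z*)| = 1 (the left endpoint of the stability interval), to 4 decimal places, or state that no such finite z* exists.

Set f=λy, z=hλ:
  k1=λy_n ⇒ h·k1=z·y_n;  k2=λ(1+2/7z)y_n ⇒ h·k2=z(1+2/7z)y_n
  y_{n+1}/y_n = 1 + 5/16z + 11/16z(1+2/7z) = 1 + z + 11/56z²
  so R(z) = 1 + z + 11/56z².

Solve |R(x)|<1 on ℝ⁻.
x=-1.46: |R|=0.0413
R=1: x+11/56x²=0 ⇒ x=−56/11=-5.0909; min R=1−1/(4·11/56)=-0.2727>−1
Confirm numerically:
  x=-4.624: |R|=0.57591 <1
  x=-4.552: |R|=0.51814 <1
  x=-3.261: |R|=0.17215 <1
  x=-2.200: |R|=0.24929 <1
  x=-5.422: |R|=1.35262 >1
  x=-5.348: |R|=1.27007 >1
  x=-5.177: |R|=1.08755 >1
So |R|<1 on (-5.0909, 0).

z* = -5.0909.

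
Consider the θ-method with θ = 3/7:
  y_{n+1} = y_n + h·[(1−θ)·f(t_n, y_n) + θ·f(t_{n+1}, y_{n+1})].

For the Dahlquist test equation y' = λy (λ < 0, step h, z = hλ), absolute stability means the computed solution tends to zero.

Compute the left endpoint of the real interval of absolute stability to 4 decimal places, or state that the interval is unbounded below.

left endpoint -14.0000.

With y'=λy (z=hλ):
  y_{n+1} = y_n + z·[4/7·y_n + 3/7·y_{n+1}] ⇒ (1 − 3/7z)y_{n+1} = (1 + 4/7z)y_n
  R(z) = (1 + 4/7z)/(1 − 3/7z).

Need |R(x)|<1, x<0.
x=-0.7: |R|=0.4615
R=−1: 1+4/7x = −1+3/7x ⇒ -1/7x=2 ⇒ x=2/(-1/7)=-14.0000
Confirm numerically:
  x=-13.325: |R|=0.98563 <1
  x=-9.108: |R|=0.85748 <1
  x=-8.700: |R|=0.83988 <1
  x=-6.700: |R|=0.73063 <1
  x=-14.326: |R|=1.00652 >1
  x=-14.223: |R|=1.00449 >1
  x=-14.188: |R|=1.00379 >1
So |R|<1 on (-14.0000, 0).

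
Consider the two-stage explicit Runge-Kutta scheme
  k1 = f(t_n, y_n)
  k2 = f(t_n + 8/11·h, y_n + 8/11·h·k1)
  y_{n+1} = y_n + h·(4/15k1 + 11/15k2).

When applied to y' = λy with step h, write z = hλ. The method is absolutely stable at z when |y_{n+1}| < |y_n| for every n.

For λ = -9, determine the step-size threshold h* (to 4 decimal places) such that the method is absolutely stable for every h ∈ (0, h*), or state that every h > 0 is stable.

(-1.8750,0); λ=-9 ⇒ h* = (15/8)/9 = 0.2083.

With y'=λy (z=hλ):
  k1=λy_n ⇒ h·k1=z·y_n;  k2=λ(1+8/11z)y_n ⇒ h·k2=z(1+8/11z)y_n
  y_{n+1}/y_n = 1 + 4/15z + 11/15z(1+8/11z) = 1 + z + 8/15z²
  Hence R(z) = 1 + z + 8/15z².

Find x<0 with |R(x)|<1.
x=-0.43: |R|=0.6686
R=1: x+8/15x²=0 ⇒ x=−15/8=-1.8750; min R=1−1/(4·8/15)=0.5312>−1
Confirm numerically:
  x=-1.491: |R|=0.69464 <1
  x=-1.355: |R|=0.62421 <1
  x=-1.106: |R|=0.54639 <1
  x=-1.043: |R|=0.53719 <1
  x=-2.246: |R|=1.44441 >1
  x=-2.077: |R|=1.22376 >1
  x=-1.961: |R|=1.08994 >1
So |R|<1 on (-1.8750, 0).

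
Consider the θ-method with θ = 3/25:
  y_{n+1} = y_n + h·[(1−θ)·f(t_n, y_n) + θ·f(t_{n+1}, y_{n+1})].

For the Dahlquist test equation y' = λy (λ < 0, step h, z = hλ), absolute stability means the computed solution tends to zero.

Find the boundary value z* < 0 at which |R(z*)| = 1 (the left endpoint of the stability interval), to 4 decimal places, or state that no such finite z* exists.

z* = -2.6316.

Set f=λy, z=hλ:
  y_{n+1} = y_n + z·[22/25·y_n + 3/25·y_{n+1}] ⇒ (1 − 3/25z)y_{n+1} = (1 + 22/25z)y_n
  R(z) = (1 + 22/25z)/(1 − 3/25z).

Find x<0 with |R(x)|<1.
x=-0.57: |R|=0.4665
R=−1: 1+22/25x = −1+3/25x ⇒ -19/25x=2 ⇒ x=2/(-19/25)=-2.6316
Confirm numerically:
  x=-2.142: |R|=0.70400 <1
  x=-1.724: |R|=0.42848 <1
  x=-1.360: |R|=0.16919 <1
  x=-3.224: |R|=1.32464 >1
  x=-2.865: |R|=1.13201 >1
So |R|<1 on (-2.6316, 0).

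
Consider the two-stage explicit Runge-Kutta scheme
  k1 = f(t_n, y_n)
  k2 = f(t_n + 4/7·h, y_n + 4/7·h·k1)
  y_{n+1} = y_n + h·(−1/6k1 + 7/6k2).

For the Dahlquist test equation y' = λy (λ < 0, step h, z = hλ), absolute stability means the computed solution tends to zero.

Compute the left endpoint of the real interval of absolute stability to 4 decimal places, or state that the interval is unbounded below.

z* = -1.5000.

With y'=λy (z=hλ):
  k1=λy_n ⇒ h·k1=z·y_n;  k2=λ(1+4/7z)y_n ⇒ h·k2=z(1+4/7z)y_n
  y_{n+1}/y_n = 1 − 1/6z + 7/6z(1+4/7z) = 1 + z + 2/3z²
  Hence R(z) = 1 + z + 2/3z².

Solve |R(x)|<1 on ℝ⁻.
x=-0.6: |R|=0.6400
R=1: x+2/3x²=0 ⇒ x=−3/2=-1.5000; min R=1−1/(4·2/3)=0.6250>−1
Confirm numerically:
  x=-1.379: |R|=0.88876 <1
  x=-1.279: |R|=0.81156 <1
  x=-0.688: |R|=0.62756 <1
  x=-0.637: |R|=0.63351 <1
  x=-1.959: |R|=1.59945 >1
  x=-1.917: |R|=1.53293 >1
  x=-1.551: |R|=1.05273 >1
Stable set (-1.5000, 0).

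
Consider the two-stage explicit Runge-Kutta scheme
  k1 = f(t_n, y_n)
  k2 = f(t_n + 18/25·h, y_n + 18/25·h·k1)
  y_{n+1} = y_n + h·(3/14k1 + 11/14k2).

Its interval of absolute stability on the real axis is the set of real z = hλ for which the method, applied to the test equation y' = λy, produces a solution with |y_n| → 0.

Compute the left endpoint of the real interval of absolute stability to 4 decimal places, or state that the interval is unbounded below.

On y'=λy, z=hλ:
  k1=λy_n ⇒ h·k1=z·y_n;  k2=λ(1+18/25z)y_n ⇒ h·k2=z(1+18/25z)y_n
  y_{n+1}/y_n = 1 + 3/14z + 11/14z(1+18/25z) = 1 + z + 99/175z²
  R(z) = 1 + z + 99/175z².

Boundary: |R(x)|=1, x<0.
x=-0.34: |R|=0.7254
R=1: x+99/175x²=0 ⇒ x=−175/99=-1.7677; min R=1−1/(4·99/175)=0.5581>−1
Confirm numerically:
  x=-1.310: |R|=0.66082 <1
  x=-0.938: |R|=0.55974 <1
  x=-0.869: |R|=0.55821 <1
  x=-2.189: |R|=1.52175 >1
  x=-2.113: |R|=1.41278 >1
  x=-1.877: |R|=1.11608 >1
Stable set (-1.7677, 0).

z* = -1.7677.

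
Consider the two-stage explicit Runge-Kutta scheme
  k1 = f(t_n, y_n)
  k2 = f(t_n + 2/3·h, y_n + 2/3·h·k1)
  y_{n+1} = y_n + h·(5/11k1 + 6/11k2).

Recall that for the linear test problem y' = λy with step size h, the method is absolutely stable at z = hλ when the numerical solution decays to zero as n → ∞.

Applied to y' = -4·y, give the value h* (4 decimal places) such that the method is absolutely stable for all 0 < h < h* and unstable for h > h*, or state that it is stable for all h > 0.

(-2.7500,0); λ=-4 ⇒ h* = (11/4)/4 = 0.6875.

Set f=λy, z=hλ:
  k1=λy_n ⇒ h·k1=z·y_n;  k2=λ(1+2/3z)y_n ⇒ h·k2=z(1+2/3z)y_n
  y_{n+1}/y_n = 1 + 5/11z + 6/11z(1+2/3z) = 1 + z + 4/11z²
  Hence R(z) = 1 + z + 4/11z².

Find x<0 with |R(x)|<1.
x=-1.04: |R|=0.3533
R=1: x+4/11x²=0 ⇒ x=−11/4=-2.7500; min R=1−1/(4·4/11)=0.3125>−1
Confirm numerically:
  x=-2.419: |R|=0.70884 <1
  x=-2.226: |R|=0.57585 <1
  x=-2.100: |R|=0.50364 <1
  x=-3.122: |R|=1.42232 >1
  x=-2.961: |R|=1.22719 >1
Interval (-2.7500, 0).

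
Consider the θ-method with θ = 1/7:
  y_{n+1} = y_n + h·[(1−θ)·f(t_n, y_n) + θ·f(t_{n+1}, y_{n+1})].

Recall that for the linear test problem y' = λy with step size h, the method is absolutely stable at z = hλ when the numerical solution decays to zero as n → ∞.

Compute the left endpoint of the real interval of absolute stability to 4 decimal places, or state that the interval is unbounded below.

z* = -2.8000.

With y'=λy (z=hλ):
  y_{n+1} = y_n + z·[6/7·y_n + 1/7·y_{n+1}] ⇒ (1 − 1/7z)y_{n+1} = (1 + 6/7z)y_n
  R(z) = (1 + 6/7z)/(1 − 1/7z).

Need |R(x)|<1, x<0.
x=-0.57: |R|=0.4729
R=−1: 1+6/7x = −1+1/7x ⇒ -5/7x=2 ⇒ x=2/(-5/7)=-2.8000
Confirm numerically:
  x=-2.743: |R|=0.97075 <1
  x=-1.946: |R|=0.52269 <1
  x=-1.359: |R|=0.13805 <1
  x=-3.205: |R|=1.19843 >1
  x=-3.133: |R|=1.16431 >1
  x=-2.964: |R|=1.08230 >1
Stable set (-2.8000, 0).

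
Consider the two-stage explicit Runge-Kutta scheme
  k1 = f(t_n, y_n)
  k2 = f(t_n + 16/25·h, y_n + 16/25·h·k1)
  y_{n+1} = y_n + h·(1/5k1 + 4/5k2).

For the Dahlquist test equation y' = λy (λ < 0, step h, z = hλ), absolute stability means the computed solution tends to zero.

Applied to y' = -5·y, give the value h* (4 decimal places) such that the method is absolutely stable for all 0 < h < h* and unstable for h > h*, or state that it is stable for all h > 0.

(-1.9531,0); λ=-5 ⇒ h* = (125/64)/5 = 0.3906.

On y'=λy, z=hλ:
  k1=λy_n ⇒ h·k1=z·y_n;  k2=λ(1+16/25z)y_n ⇒ h·k2=z(1+16/25z)y_n
  y_{n+1}/y_n = 1 + 1/5z + 4/5z(1+16/25z) = 1 + z + 64/125z²
  R(z) = 1 + z + 64/125z².

Solve |R(x)|<1 on ℝ⁻.
x=-1.8: |R|=0.8589
R=1: x+64/125x²=0 ⇒ x=−125/64=-1.9531; min R=1−1/(4·64/125)=0.5117>−1
Confirm numerically:
  x=-1.210: |R|=0.53962 <1
  x=-1.170: |R|=0.53088 <1
  x=-0.966: |R|=0.51178 <1
  x=-2.474: |R|=1.65979 >1
  x=-2.287: |R|=1.39095 >1
  x=-1.985: |R|=1.03240 >1
Stable set (-1.9531, 0).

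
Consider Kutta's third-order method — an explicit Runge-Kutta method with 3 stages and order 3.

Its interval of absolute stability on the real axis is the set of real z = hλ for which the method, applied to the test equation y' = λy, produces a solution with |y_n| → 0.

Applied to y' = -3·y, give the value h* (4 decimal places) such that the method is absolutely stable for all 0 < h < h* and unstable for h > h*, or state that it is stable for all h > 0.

On y'=λy, z=hλ:
  order 3, 3-stage ⇒ R(z)=1+z+z^2/2+z^3/6
  (e.g. R(-0.43)=0.64920, |R|=0.64920)

Boundary: |R(x)|=1, x<0.
x=-0.43: |R|=0.6492
|R(-1.27)|=0.1951 |R(-1.13)|=0.2680 |R(-1.07)|=0.2983
Bisect:
  x_lo=-2.9206 |R|=1.8078  x_hi=-0.3814 |R|=0.6821
  mid=-1.65105 |R|=0.03818 →hi
  mid=-2.28585 |R|=0.66393 →hi
  mid=-2.60325 |R|=1.15512 →lo
  mid=-2.44455 |R|=0.89133 →hi
  mid=-2.52390 |R|=1.01843 →lo
  mid=-2.48422 |R|=0.95371 →hi
  mid=-2.50406 |R|=0.98578 →hi
  ...
  [-2.51289,-2.51274] ⇒ x*=-2.5127
So |R|<1 on (-2.5127, 0).

(-2.5127,0); λ=-3 ⇒ h* = 0.8376.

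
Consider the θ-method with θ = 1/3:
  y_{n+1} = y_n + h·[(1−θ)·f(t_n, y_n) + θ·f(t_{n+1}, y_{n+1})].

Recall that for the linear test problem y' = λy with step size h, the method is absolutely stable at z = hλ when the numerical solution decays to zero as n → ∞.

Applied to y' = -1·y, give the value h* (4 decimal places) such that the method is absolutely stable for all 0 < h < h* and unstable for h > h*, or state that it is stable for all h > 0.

(-6.0000,0); λ=-1 ⇒ h* = (6)/1 = 6.0000.

Set f=λy, z=hλ:
  y_{n+1} = y_n + z·[2/3·y_n + 1/3·y_{n+1}] ⇒ (1 − 1/3z)y_{n+1} = (1 + 2/3z)y_n
  so R(z) = (1 + 2/3z)/(1 − 1/3z).

Find x<0 with |R(x)|<1.
x=-1.54: |R|=0.0176
R=−1: 1+2/3x = −1+1/3x ⇒ -1/3x=2 ⇒ x=2/(-1/3)=-6.0000
Confirm numerically:
  x=-4.366: |R|=0.77817 <1
  x=-3.715: |R|=0.65972 <1
  x=-2.688: |R|=0.41772 <1
  x=-6.518: |R|=1.05442 >1
  x=-6.408: |R|=1.04337 >1
  x=-6.171: |R|=1.01865 >1
Stable set (-6.0000, 0).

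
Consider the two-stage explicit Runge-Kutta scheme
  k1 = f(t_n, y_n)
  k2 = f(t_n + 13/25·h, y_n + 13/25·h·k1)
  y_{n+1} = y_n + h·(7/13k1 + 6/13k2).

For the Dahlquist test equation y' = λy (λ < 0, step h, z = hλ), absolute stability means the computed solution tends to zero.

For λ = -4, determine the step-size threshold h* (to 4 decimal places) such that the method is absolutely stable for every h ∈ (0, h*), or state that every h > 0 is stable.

On y'=λy, z=hλ:
  k1=λy_n ⇒ h·k1=z·y_n;  k2=λ(1+13/25z)y_n ⇒ h·k2=z(1+13/25z)y_n
  y_{n+1}/y_n = 1 + 7/13z + 6/13z(1+13/25z) = 1 + z + 6/25z²
  so R(z) = 1 + z + 6/25z².

Need |R(x)|<1, x<0.
x=-0.6: |R|=0.4864
R=1: x+6/25x²=0 ⇒ x=−25/6=-4.1667; min R=1−1/(4·6/25)=-0.0417>−1
Confirm numerically:
  x=-4.110: |R|=0.94410 <1
  x=-3.103: |R|=0.20787 <1
  x=-2.760: |R|=0.06822 <1
  x=-2.303: |R|=0.03009 <1
  x=-4.474: |R|=1.33000 >1
  x=-4.227: |R|=1.06121 >1
So |R|<1 on (-4.1667, 0).

(-4.1667,0); λ=-4 ⇒ h* = (25/6)/4 = 1.0417.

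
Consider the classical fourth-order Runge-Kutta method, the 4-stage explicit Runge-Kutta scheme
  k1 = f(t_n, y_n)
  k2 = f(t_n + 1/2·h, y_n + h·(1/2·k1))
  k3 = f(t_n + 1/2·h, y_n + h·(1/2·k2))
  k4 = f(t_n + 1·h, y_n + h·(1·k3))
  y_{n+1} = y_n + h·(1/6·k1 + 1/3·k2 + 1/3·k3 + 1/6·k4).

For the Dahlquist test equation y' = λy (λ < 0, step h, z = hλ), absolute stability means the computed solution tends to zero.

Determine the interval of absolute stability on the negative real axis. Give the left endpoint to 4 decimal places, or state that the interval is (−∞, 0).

z∈(-2.7853,0).

On y'=λy, z=hλ:
  order 4, 4-stage ⇒ R(z)=1+z+z^2/2+z^3/6+z^4/24
  (e.g. R(-1.64)=0.27106, |R|=0.27106)

Find x<0 with |R(x)|<1.
x=-1.64: |R|=0.2711
|R(-3.1)|=1.5878 |R(-0.74)|=0.4788 |R(-0.59)|=0.5549
Bisect:
  x_lo=-3.3346 |R|=2.1972  x_hi=-0.2476 |R|=0.7807
  mid=-1.79111 |R|=0.28408 →hi
  mid=-2.56287 |R|=0.71327 →hi
  mid=-2.94874 |R|=1.27573 →lo
  mid=-2.75580 |R|=0.95644 →hi
  mid=-2.85227 |R|=1.10577 →lo
  mid=-2.80404 |R|=1.02863 →lo
  mid=-2.77992 |R|=0.99193 →hi
  ...
  [-2.78539,-2.78520] ⇒ x*=-2.7853
So |R|<1 on (-2.7853, 0).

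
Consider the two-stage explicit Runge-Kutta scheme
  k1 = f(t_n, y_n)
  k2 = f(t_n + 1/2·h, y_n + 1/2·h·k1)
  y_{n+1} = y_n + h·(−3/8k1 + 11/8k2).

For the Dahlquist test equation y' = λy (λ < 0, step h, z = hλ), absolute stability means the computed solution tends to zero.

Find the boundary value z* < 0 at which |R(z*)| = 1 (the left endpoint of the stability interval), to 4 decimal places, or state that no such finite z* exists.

Test eqn y'=λy, z=hλ:
  k1=λy_n ⇒ h·k1=z·y_n;  k2=λ(1+1/2z)y_n ⇒ h·k2=z(1+1/2z)y_n
  y_{n+1}/y_n = 1 − 3/8z + 11/8z(1+1/2z) = 1 + z + 11/16z²
  Hence R(z) = 1 + z + 11/16z².

Boundary: |R(x)|=1, x<0.
x=-0.54: |R|=0.6605
R=1: x+11/16x²=0 ⇒ x=−16/11=-1.4545; min R=1−1/(4·11/16)=0.6364>−1
Confirm numerically:
  x=-1.176: |R|=0.77480 <1
  x=-0.981: |R|=0.68062 <1
  x=-0.728: |R|=0.63636 <1
  x=-1.723: |R|=1.31800 >1
  x=-1.685: |R|=1.26697 >1
So |R|<1 on (-1.4545, 0).

left endpoint -1.4545.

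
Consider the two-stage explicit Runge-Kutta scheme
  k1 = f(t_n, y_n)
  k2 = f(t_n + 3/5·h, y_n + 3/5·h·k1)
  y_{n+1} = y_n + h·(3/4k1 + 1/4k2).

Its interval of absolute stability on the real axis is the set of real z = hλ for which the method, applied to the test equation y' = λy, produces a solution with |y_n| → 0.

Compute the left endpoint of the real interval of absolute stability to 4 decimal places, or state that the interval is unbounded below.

z* = -6.6667.

Test eqn y'=λy, z=hλ:
  k1=λy_n ⇒ h·k1=z·y_n;  k2=λ(1+3/5z)y_n ⇒ h·k2=z(1+3/5z)y_n
  y_{n+1}/y_n = 1 + 3/4z + 1/4z(1+3/5z) = 1 + z + 3/20z²
  ⇒ R(z) = 1 + z + 3/20z².

Solve |R(x)|<1 on ℝ⁻.
x=-0.73: |R|=0.3499
R=1: x+3/20x²=0 ⇒ x=−20/3=-6.6667; min R=1−1/(4·3/20)=-0.6667>−1
Confirm numerically:
  x=-6.363: |R|=0.71017 <1
  x=-5.749: |R|=0.20865 <1
  x=-4.877: |R|=0.30923 <1
  x=-3.919: |R|=0.61522 <1
  x=-7.266: |R|=1.65321 >1
  x=-7.230: |R|=1.61094 >1
Stable set (-6.6667, 0).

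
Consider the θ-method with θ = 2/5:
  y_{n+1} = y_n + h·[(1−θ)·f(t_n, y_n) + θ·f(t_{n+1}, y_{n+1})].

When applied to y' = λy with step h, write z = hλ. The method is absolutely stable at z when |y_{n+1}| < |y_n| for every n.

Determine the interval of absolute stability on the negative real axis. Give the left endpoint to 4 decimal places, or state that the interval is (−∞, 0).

(-10.0000, 0).

On y'=λy, z=hλ:
  y_{n+1} = y_n + z·[3/5·y_n + 2/5·y_{n+1}] ⇒ (1 − 2/5z)y_{n+1} = (1 + 3/5z)y_n
  R(z) = (1 + 3/5z)/(1 − 2/5z).

Boundary: |R(x)|=1, x<0.
x=-0.48: |R|=0.5973
R=−1: 1+3/5x = −1+2/5x ⇒ -1/5x=2 ⇒ x=2/(-1/5)=-10.0000
Confirm numerically:
  x=-8.544: |R|=0.93408 <1
  x=-7.481: |R|=0.87381 <1
  x=-6.914: |R|=0.83610 <1
  x=-10.348: |R|=1.01354 >1
  x=-10.302: |R|=1.01180 >1
  x=-10.110: |R|=1.00436 >1
Interval (-10.0000, 0).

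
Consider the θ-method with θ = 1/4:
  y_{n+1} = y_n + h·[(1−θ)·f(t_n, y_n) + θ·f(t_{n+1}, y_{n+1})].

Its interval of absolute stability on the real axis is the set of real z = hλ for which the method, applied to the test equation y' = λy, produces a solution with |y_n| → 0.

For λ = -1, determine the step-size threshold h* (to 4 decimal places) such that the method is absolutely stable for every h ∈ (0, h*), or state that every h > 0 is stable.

With y'=λy (z=hλ):
  y_{n+1} = y_n + z·[3/4·y_n + 1/4·y_{n+1}] ⇒ (1 − 1/4z)y_{n+1} = (1 + 3/4z)y_n
  so R(z) = (1 + 3/4z)/(1 − 1/4z).

Need |R(x)|<1, x<0.
x=-0.87: |R|=0.2854
R=−1: 1+3/4x = −1+1/4x ⇒ -1/2x=2 ⇒ x=2/(-1/2)=-4.0000
Confirm numerically:
  x=-3.902: |R|=0.97520 <1
  x=-3.525: |R|=0.87375 <1
  x=-3.453: |R|=0.85321 <1
  x=-4.478: |R|=1.11276 >1
  x=-4.442: |R|=1.10471 >1
  x=-4.192: |R|=1.04688 >1
Interval (-4.0000, 0).

(-4.0000,0); λ=-1 ⇒ h* = (4)/1 = 4.0000.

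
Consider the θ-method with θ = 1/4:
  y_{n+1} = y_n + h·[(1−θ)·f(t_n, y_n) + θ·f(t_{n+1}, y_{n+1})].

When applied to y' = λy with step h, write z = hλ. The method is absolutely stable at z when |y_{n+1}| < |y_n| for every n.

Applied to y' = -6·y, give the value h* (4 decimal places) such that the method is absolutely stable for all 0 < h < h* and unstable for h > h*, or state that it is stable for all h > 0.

Set f=λy, z=hλ:
  y_{n+1} = y_n + z·[3/4·y_n + 1/4·y_{n+1}] ⇒ (1 − 1/4z)y_{n+1} = (1 + 3/4z)y_n
  ⇒ R(z) = (1 + 3/4z)/(1 − 1/4z).

Boundary: |R(x)|=1, x<0.
x=-1.17: |R|=0.0948
R=−1: 1+3/4x = −1+1/4x ⇒ -1/2x=2 ⇒ x=2/(-1/2)=-4.0000
Confirm numerically:
  x=-3.883: |R|=0.97032 <1
  x=-3.194: |R|=0.77592 <1
  x=-1.631: |R|=0.15859 <1
  x=-4.260: |R|=1.06295 >1
  x=-4.226: |R|=1.05495 >1
Stable set (-4.0000, 0).

(-4.0000,0); λ=-6 ⇒ h* = (4)/6 = 0.6667.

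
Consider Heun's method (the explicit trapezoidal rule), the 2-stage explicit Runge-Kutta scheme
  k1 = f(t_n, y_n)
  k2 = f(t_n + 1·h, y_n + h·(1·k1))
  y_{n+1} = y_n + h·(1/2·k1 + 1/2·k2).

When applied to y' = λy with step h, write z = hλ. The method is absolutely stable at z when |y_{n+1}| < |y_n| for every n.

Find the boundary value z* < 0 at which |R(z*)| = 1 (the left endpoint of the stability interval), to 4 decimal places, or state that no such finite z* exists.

Set f=λy, z=hλ:
  order 2, 2-stage ⇒ R(z)=1+z+z^2/2
  (e.g. R(-1.59)=0.67405, |R|=0.67405)

Need |R(x)|<1, x<0.
x=-1.59: |R|=0.6741
|R(-1.77)|=0.7964 |R(-1.07)|=0.5025 |R(-0.69)|=0.5481
Bisect:
  x_lo=-2.5432 |R|=1.6907  x_hi=-0.3699 |R|=0.6985
  mid=-1.45654 |R|=0.60421 →hi
  mid=-1.99985 |R|=0.99985 →hi
  mid=-2.27150 |R|=1.30836 →lo
  mid=-2.13568 |R|=1.14488 →lo
  mid=-2.06776 |R|=1.07006 →lo
  mid=-2.03381 |R|=1.03438 →lo
  mid=-2.01683 |R|=1.01697 →lo
  ...
  [-2.00011,-1.99998] ⇒ x*=-2.0000
So |R|<1 on (-2.0000, 0).

z* = -2.0000.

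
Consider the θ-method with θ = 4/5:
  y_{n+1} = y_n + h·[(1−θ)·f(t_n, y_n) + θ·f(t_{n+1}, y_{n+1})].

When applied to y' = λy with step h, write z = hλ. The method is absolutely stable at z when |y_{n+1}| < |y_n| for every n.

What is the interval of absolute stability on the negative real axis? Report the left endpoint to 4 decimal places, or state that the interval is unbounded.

Set f=λy, z=hλ:
  y_{n+1} = y_n + z·[1/5·y_n + 4/5·y_{n+1}] ⇒ (1 − 4/5z)y_{n+1} = (1 + 1/5z)y_n
  R(z) = (1 + 1/5z)/(1 − 4/5z).

Boundary: |R(x)|=1, x<0.
x=-1.65: |R|=0.2888
x=-2: |R|=0.2308
x=-10: |R|=0.1111
x=-100: |R|=0.2346
θ=4/5≥1/2 ⇒ |1+1/5x|<|1−4/5x| ∀x<0 ⇒ unbounded interval.

unbounded; (−∞, 0).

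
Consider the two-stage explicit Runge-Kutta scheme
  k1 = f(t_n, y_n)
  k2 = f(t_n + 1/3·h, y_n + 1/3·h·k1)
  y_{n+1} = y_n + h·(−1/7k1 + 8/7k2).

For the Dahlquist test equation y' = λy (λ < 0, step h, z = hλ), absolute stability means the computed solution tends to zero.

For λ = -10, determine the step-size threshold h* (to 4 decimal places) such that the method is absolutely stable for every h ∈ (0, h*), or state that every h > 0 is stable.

Set f=λy, z=hλ:
  k1=λy_n ⇒ h·k1=z·y_n;  k2=λ(1+1/3z)y_n ⇒ h·k2=z(1+1/3z)y_n
  y_{n+1}/y_n = 1 − 1/7z + 8/7z(1+1/3z) = 1 + z + 8/21z²
  so R(z) = 1 + z + 8/21z².

Need |R(x)|<1, x<0.
x=-1.04: |R|=0.3720
R=1: x+8/21x²=0 ⇒ x=−21/8=-2.6250; min R=1−1/(4·8/21)=0.3438>−1
Confirm numerically:
  x=-2.077: |R|=0.56640 <1
  x=-1.450: |R|=0.35095 <1
  x=-1.302: |R|=0.34379 <1
  x=-1.073: |R|=0.36560 <1
  x=-3.045: |R|=1.48720 >1
  x=-2.859: |R|=1.25486 >1
  x=-2.744: |R|=1.12439 >1
Interval (-2.6250, 0).

(-2.6250,0); λ=-10 ⇒ h* = (21/8)/10 = 0.2625.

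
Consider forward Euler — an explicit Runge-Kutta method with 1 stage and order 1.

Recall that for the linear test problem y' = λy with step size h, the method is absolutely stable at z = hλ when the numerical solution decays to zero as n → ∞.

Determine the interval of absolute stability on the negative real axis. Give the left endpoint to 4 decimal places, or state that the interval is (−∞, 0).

Set f=λy, z=hλ:
  order 1, 1-stage ⇒ R(z)=1+z
  (e.g. R(-0.39)=0.61000, |R|=0.61000)

Boundary: |R(x)|=1, x<0.
x=-0.39: |R|=0.6100
|R(-1.75)|=0.7500 |R(-1.3)|=0.3000
Bisect:
  x_lo=-2.8252 |R|=1.8252  x_hi=-0.1101 |R|=0.8899
  mid=-1.46766 |R|=0.46766 →hi
  mid=-2.14642 |R|=1.14642 →lo
  mid=-1.80704 |R|=0.80704 →hi
  mid=-1.97673 |R|=0.97673 →hi
  mid=-2.06158 |R|=1.06158 →lo
  mid=-2.01915 |R|=1.01915 →lo
  mid=-1.99794 |R|=0.99794 →hi
  mid=-2.00855 |R|=1.00855 →lo
  ...
  [-2.00010,-1.99993] ⇒ x*=-2.0000
Stable set (-2.0000, 0).

(-2.0000, 0).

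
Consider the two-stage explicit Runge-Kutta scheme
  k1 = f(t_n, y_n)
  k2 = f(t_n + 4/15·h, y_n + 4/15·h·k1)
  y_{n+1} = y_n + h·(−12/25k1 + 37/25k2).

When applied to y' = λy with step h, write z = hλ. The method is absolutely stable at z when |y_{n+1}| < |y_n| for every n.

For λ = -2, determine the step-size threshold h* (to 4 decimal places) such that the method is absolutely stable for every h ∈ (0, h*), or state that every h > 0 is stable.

With y'=λy (z=hλ):
  k1=λy_n ⇒ h·k1=z·y_n;  k2=λ(1+4/15z)y_n ⇒ h·k2=z(1+4/15z)y_n
  y_{n+1}/y_n = 1 − 12/25z + 37/25z(1+4/15z) = 1 + z + 148/375z²
  so R(z) = 1 + z + 148/375z².

Find x<0 with |R(x)|<1.
x=-0.35: |R|=0.6983
R=1: x+148/375x²=0 ⇒ x=−375/148=-2.5338; min R=1−1/(4·148/375)=0.3666>−1
Confirm numerically:
  x=-2.160: |R|=0.68136 <1
  x=-1.818: |R|=0.48642 <1
  x=-1.563: |R|=0.40116 <1
  x=-1.087: |R|=0.37933 <1
  x=-2.901: |R|=1.42044 >1
  x=-2.674: |R|=1.14798 >1
Interval (-2.5338, 0).

(-2.5338,0); λ=-2 ⇒ h* = (375/148)/2 = 1.2669.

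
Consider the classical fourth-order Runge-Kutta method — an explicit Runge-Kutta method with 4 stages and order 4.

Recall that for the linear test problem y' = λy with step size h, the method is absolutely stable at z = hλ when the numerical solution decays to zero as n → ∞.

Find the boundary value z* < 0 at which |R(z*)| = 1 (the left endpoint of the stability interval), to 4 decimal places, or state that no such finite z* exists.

With y'=λy (z=hλ):
  order 4, 4-stage ⇒ R(z)=1+z+z^2/2+z^3/6+z^4/24
  (e.g. R(-0.61)=0.54399, |R|=0.54399)

Need |R(x)|<1, x<0.
x=-0.61: |R|=0.5440
|R(-2.8)|=1.0224 |R(-1.79)|=0.2839 |R(-0.97)|=0.3852
Bisect:
  x_lo=-3.4336 |R|=2.5057  x_hi=-0.3805 |R|=0.6836
  mid=-1.90705 |R|=0.30654 →hi
  mid=-2.67031 |R|=0.84003 →hi
  mid=-3.05193 |R|=1.48228 →lo
  mid=-2.86112 |R|=1.12047 →lo
  mid=-2.76571 |R|=0.97088 →hi
  mid=-2.81342 |R|=1.04323 →lo
  mid=-2.78956 |R|=1.00646 →lo
  mid=-2.77764 |R|=0.98852 →hi
  mid=-2.78360 |R|=0.99745 →hi
  mid=-2.78658 |R|=1.00195 →lo
  ...
  [-2.78547,-2.78528] ⇒ x*=-2.7853
Stable set (-2.7853, 0).

left endpoint -2.7853.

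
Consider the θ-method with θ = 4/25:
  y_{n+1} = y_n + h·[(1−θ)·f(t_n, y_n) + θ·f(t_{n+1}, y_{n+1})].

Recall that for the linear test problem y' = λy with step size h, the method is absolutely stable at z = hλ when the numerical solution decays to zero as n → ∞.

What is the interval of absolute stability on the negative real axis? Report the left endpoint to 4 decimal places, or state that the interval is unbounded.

With y'=λy (z=hλ):
  y_{n+1} = y_n + z·[21/25·y_n + 4/25·y_{n+1}] ⇒ (1 − 4/25z)y_{n+1} = (1 + 21/25z)y_n
  R(z) = (1 + 21/25z)/(1 − 4/25z).

Boundary: |R(x)|=1, x<0.
x=-1.46: |R|=0.1835
R=−1: 1+21/25x = −1+4/25x ⇒ -17/25x=2 ⇒ x=2/(-17/25)=-2.9412
Confirm numerically:
  x=-2.814: |R|=0.94037 <1
  x=-2.697: |R|=0.88401 <1
  x=-2.471: |R|=0.77087 <1
  x=-3.352: |R|=1.18184 >1
  x=-2.977: |R|=1.01650 >1
Stable set (-2.9412, 0).

(-2.9412, 0).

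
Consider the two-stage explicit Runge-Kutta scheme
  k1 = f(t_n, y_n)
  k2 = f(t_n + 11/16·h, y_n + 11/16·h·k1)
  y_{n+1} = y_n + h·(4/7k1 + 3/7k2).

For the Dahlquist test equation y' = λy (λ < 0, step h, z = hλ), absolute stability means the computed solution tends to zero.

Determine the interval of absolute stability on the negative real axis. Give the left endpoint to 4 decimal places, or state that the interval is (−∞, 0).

Test eqn y'=λy, z=hλ:
  k1=λy_n ⇒ h·k1=z·y_n;  k2=λ(1+11/16z)y_n ⇒ h·k2=z(1+11/16z)y_n
  y_{n+1}/y_n = 1 + 4/7z + 3/7z(1+11/16z) = 1 + z + 33/112z²
  R(z) = 1 + z + 33/112z².

Find x<0 with |R(x)|<1.
x=-1.08: |R|=0.2637
R=1: x+33/112x²=0 ⇒ x=−112/33=-3.3939; min R=1−1/(4·33/112)=0.1515>−1
Confirm numerically:
  x=-2.486: |R|=0.33495 <1
  x=-1.719: |R|=0.15166 <1
  x=-1.619: |R|=0.15331 <1
  x=-3.911: |R|=1.59583 >1
  x=-3.901: |R|=1.58282 >1
So |R|<1 on (-3.3939, 0).

(-3.3939, 0).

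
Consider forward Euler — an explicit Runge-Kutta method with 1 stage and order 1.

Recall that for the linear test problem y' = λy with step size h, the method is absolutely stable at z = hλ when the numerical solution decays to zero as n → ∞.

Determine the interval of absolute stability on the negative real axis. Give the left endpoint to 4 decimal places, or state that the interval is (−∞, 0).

Test eqn y'=λy, z=hλ:
  order 1, 1-stage ⇒ R(z)=1+z
  (e.g. R(-0.42)=0.58000, |R|=0.58000)

Need |R(x)|<1, x<0.
x=-0.42: |R|=0.5800
|R(-1.84)|=0.8400 |R(-1.2)|=0.2000 |R(-0.5)|=0.5000
Bisect:
  x_lo=-2.3716 |R|=1.3716  x_hi=-0.2576 |R|=0.7424
  mid=-1.31459 |R|=0.31459 →hi
  mid=-1.84310 |R|=0.84310 →hi
  mid=-2.10736 |R|=1.10736 →lo
  mid=-1.97523 |R|=0.97523 →hi
  mid=-2.04130 |R|=1.04130 →lo
  mid=-2.00826 |R|=1.00826 →lo
  mid=-1.99175 |R|=0.99175 →hi
  ...
  [-2.00001,-1.99988] ⇒ x*=-2.0000
Stable set (-2.0000, 0).

z∈(-2.0000,0).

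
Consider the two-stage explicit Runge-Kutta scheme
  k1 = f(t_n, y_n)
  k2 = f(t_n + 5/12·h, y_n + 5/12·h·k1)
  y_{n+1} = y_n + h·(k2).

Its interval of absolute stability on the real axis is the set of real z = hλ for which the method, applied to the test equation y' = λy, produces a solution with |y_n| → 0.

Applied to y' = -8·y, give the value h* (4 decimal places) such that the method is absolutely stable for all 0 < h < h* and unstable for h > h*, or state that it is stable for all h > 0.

With y'=λy (z=hλ):
  k1=λy_n ⇒ h·k1=z·y_n;  k2=λ(1+5/12z)y_n ⇒ h·k2=z(1+5/12z)y_n
  y_{n+1}/y_n = 1 + z(1+5/12z) = 1 + z + 5/12z²
  ⇒ R(z) = 1 + z + 5/12z².

Find x<0 with |R(x)|<1.
x=-1.5: |R|=0.4375
R=1: x+5/12x²=0 ⇒ x=−12/5=-2.4000; min R=1−1/(4·5/12)=0.4000>−1
Confirm numerically:
  x=-2.251: |R|=0.86025 <1
  x=-2.172: |R|=0.79366 <1
  x=-1.265: |R|=0.40176 <1
  x=-2.803: |R|=1.47067 >1
  x=-2.768: |R|=1.42443 >1
Interval (-2.4000, 0).

(-2.4000,0); λ=-8 ⇒ h* = (12/5)/8 = 0.3000.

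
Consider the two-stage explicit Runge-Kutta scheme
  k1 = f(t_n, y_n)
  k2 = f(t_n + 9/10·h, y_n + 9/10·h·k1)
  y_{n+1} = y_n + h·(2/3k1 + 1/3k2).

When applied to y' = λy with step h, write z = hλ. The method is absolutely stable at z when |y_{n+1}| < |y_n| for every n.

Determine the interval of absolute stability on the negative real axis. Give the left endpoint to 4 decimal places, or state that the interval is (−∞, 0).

z∈(-3.3333,0).

On y'=λy, z=hλ:
  k1=λy_n ⇒ h·k1=z·y_n;  k2=λ(1+9/10z)y_n ⇒ h·k2=z(1+9/10z)y_n
  y_{n+1}/y_n = 1 + 2/3z + 1/3z(1+9/10z) = 1 + z + 3/10z²
  ⇒ R(z) = 1 + z + 3/10z².

Boundary: |R(x)|=1, x<0.
x=-1.69: |R|=0.1668
R=1: x+3/10x²=0 ⇒ x=−10/3=-3.3333; min R=1−1/(4·3/10)=0.1667>−1
Confirm numerically:
  x=-3.206: |R|=0.87753 <1
  x=-2.134: |R|=0.23219 <1
  x=-1.882: |R|=0.18058 <1
  x=-3.740: |R|=1.45628 >1
  x=-3.697: |R|=1.40334 >1
  x=-3.629: |R|=1.32189 >1
So |R|<1 on (-3.3333, 0).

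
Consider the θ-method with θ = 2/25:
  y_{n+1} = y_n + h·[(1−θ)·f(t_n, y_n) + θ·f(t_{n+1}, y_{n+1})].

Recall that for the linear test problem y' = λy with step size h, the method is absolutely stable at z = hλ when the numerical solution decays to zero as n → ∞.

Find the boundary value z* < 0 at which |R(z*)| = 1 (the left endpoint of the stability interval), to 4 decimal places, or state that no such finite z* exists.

On y'=λy, z=hλ:
  y_{n+1} = y_n + z·[23/25·y_n + 2/25·y_{n+1}] ⇒ (1 − 2/25z)y_{n+1} = (1 + 23/25z)y_n
  Hence R(z) = (1 + 23/25z)/(1 − 2/25z).

Find x<0 with |R(x)|<1.
x=-1.12: |R|=0.0279
R=−1: 1+23/25x = −1+2/25x ⇒ -21/25x=2 ⇒ x=2/(-21/25)=-2.3810
Confirm numerically:
  x=-1.620: |R|=0.43414 <1
  x=-1.366: |R|=0.23143 <1
  x=-1.256: |R|=0.14132 <1
  x=-2.904: |R|=1.35653 >1
  x=-2.786: |R|=1.27823 >1
  x=-2.677: |R|=1.20482 >1
Interval (-2.3810, 0).

left endpoint -2.3810.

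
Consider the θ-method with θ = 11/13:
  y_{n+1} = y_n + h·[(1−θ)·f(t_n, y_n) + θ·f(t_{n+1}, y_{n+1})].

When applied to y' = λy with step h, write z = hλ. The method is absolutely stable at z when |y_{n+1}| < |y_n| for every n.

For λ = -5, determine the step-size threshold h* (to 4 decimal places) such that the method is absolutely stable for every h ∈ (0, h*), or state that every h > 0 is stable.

unbounded; (−∞, 0). Any h>0 works for λ=-5.

On y'=λy, z=hλ:
  y_{n+1} = y_n + z·[2/13·y_n + 11/13·y_{n+1}] ⇒ (1 − 11/13z)y_{n+1} = (1 + 2/13z)y_n
  ⇒ R(z) = (1 + 2/13z)/(1 − 11/13z).

Solve |R(x)|<1 on ℝ⁻.
x=-0.92: |R|=0.4827
x=-2: |R|=0.2571
x=-10: |R|=0.0569
x=-100: |R|=0.1680
θ=11/13≥1/2 ⇒ |1+2/13x|<|1−11/13x| ∀x<0 ⇒ stable on all of ℝ⁻.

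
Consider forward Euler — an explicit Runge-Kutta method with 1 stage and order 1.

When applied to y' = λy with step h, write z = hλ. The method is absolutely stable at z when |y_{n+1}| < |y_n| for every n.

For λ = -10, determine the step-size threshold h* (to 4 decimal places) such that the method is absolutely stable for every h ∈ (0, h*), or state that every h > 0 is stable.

(-2.0000,0); λ=-10 ⇒ h* = 0.2000.

With y'=λy (z=hλ):
  order 1, 1-stage ⇒ R(z)=1+z
  (e.g. R(-1.01)=-0.01000, |R|=0.01000)

Solve |R(x)|<1 on ℝ⁻.
x=-1.01: |R|=0.0100
|R(-2.23)|=1.2300 |R(-1.27)|=0.2700 |R(-0.65)|=0.3500
Bisect:
  x_lo=-2.6842 |R|=1.6842  x_hi=-0.0523 |R|=0.9477
  mid=-1.36825 |R|=0.36825 →hi
  mid=-2.02622 |R|=1.02622 →lo
  mid=-1.69724 |R|=0.69724 →hi
  mid=-1.86173 |R|=0.86173 →hi
  mid=-1.94397 |R|=0.94397 →hi
  mid=-1.98510 |R|=0.98510 →hi
  mid=-2.00566 |R|=1.00566 →lo
  mid=-1.99538 |R|=0.99538 →hi
  ...
  [-2.00004,-1.99987] ⇒ x*=-2.0000
Interval (-2.0000, 0).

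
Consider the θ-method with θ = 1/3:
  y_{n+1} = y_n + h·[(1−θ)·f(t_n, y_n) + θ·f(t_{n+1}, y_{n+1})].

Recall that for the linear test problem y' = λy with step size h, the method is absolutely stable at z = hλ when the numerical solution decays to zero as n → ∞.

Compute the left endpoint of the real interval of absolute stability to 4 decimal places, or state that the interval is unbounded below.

Set f=λy, z=hλ:
  y_{n+1} = y_n + z·[2/3·y_n + 1/3·y_{n+1}] ⇒ (1 − 1/3z)y_{n+1} = (1 + 2/3z)y_n
  R(z) = (1 + 2/3z)/(1 − 1/3z).

Need |R(x)|<1, x<0.
x=-1.52: |R|=0.0088
R=−1: 1+2/3x = −1+1/3x ⇒ -1/3x=2 ⇒ x=2/(-1/3)=-6.0000
Confirm numerically:
  x=-5.339: |R|=0.92073 <1
  x=-4.528: |R|=0.80446 <1
  x=-4.234: |R|=0.75588 <1
  x=-6.570: |R|=1.05956 >1
  x=-6.074: |R|=1.00816 >1
Interval (-6.0000, 0).

left endpoint -6.0000.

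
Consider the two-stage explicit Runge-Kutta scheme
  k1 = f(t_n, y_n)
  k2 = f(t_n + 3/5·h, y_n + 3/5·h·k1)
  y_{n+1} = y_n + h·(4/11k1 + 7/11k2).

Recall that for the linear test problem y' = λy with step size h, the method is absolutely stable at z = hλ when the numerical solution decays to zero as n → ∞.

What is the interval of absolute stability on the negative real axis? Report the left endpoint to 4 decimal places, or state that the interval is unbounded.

On y'=λy, z=hλ:
  k1=λy_n ⇒ h·k1=z·y_n;  k2=λ(1+3/5z)y_n ⇒ h·k2=z(1+3/5z)y_n
  y_{n+1}/y_n = 1 + 4/11z + 7/11z(1+3/5z) = 1 + z + 21/55z²
  Hence R(z) = 1 + z + 21/55z².

Solve |R(x)|<1 on ℝ⁻.
x=-1.48: |R|=0.3563
R=1: x+21/55x²=0 ⇒ x=−55/21=-2.6190; min R=1−1/(4·21/55)=0.3452>−1
Confirm numerically:
  x=-2.537: |R|=0.92052 <1
  x=-2.510: |R|=0.89549 <1
  x=-1.782: |R|=0.43047 <1
  x=-2.971: |R|=1.39925 >1
  x=-2.847: |R|=1.24779 >1
Stable set (-2.6190, 0).

(-2.6190, 0).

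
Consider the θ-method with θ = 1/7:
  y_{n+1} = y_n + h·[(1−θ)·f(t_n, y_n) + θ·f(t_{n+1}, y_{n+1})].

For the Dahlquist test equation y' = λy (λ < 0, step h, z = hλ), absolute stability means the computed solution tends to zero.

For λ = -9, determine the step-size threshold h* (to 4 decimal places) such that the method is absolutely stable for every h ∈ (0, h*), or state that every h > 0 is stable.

(-2.8000,0); λ=-9 ⇒ h* = (14/5)/9 = 0.3111.

With y'=λy (z=hλ):
  y_{n+1} = y_n + z·[6/7·y_n + 1/7·y_{n+1}] ⇒ (1 − 1/7z)y_{n+1} = (1 + 6/7z)y_n
  ⇒ R(z) = (1 + 6/7z)/(1 − 1/7z).

Need |R(x)|<1, x<0.
x=-1.46: |R|=0.2080
R=−1: 1+6/7x = −1+1/7x ⇒ -5/7x=2 ⇒ x=2/(-5/7)=-2.8000
Confirm numerically:
  x=-1.784: |R|=0.42168 <1
  x=-1.597: |R|=0.30034 <1
  x=-1.176: |R|=0.00685 <1
  x=-1.163: |R|=0.00270 <1
  x=-3.269: |R|=1.22836 >1
  x=-3.139: |R|=1.16718 >1
  x=-3.019: |R|=1.10929 >1
Stable set (-2.8000, 0).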